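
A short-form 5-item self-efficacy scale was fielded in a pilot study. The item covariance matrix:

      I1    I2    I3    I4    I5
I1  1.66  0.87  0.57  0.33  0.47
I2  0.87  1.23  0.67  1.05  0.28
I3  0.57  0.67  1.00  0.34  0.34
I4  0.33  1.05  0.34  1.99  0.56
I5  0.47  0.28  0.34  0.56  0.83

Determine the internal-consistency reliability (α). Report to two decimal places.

α = 0.78

sum of item variances = 1.66 + 1.23 + 1.00 + 1.99 + 0.83 = 6.71
Sum of the distinct covariances = 5.48
total variance = 6.71 + 2 × 5.48 = 17.67
α = (k/(k−1))·(1 − sum of item variances/total variance) = (5/4)·(1 − 6.71/17.67) = 0.78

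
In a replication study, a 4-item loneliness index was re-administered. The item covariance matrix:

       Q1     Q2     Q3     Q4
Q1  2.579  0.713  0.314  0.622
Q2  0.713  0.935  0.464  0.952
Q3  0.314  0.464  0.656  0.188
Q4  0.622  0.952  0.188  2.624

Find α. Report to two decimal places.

α = 0.65

ΣVar(i) = 2.579 + 0.935 + 0.656 + 2.624 = 6.794
Σ_{i<j} σ_ij = 3.253
σ²_total = 6.794 + 2 × 3.253 = 13.300
α = (k/(k−1))·(1 − ΣVar(i)/σ²_total) = (4/3)·(1 − 6.794/13.300) = 0.65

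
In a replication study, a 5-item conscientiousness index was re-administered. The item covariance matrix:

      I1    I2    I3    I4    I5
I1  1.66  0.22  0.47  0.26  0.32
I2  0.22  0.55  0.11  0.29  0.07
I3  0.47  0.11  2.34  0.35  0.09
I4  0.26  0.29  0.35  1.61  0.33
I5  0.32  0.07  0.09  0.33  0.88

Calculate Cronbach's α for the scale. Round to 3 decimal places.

ΣVar(i) = 1.66 + 0.55 + 2.34 + 1.61 + 0.88 = 7.04
Sum of the distinct covariances = 2.51
Var(T) = 7.04 + 2 × 2.51 = 12.06
α = (k/(k−1))·(1 − ΣVar(i)/Var(T)) = (5/4)·(1 − 7.04/12.06) = 0.520

α = 0.520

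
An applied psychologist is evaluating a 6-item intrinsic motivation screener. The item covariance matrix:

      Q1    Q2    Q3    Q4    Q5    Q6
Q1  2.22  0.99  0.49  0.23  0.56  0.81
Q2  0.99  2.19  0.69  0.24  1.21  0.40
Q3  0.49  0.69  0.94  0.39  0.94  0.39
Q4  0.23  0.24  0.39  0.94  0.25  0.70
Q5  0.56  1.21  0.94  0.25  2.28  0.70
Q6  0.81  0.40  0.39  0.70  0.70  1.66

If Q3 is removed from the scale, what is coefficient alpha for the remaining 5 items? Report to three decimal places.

coefficient alpha = 0.709

Remaining items: Q1, Q2, Q4, Q5, Q6 (k = 5).
Σσᵢ² = 2.22 + 2.19 + 0.94 + 2.28 + 1.66 = 9.29
σ²_T = 9.29 + 2 × 6.09 = 21.47
α (item deleted) = (5/4)·(1 − 9.29/21.47) = 0.709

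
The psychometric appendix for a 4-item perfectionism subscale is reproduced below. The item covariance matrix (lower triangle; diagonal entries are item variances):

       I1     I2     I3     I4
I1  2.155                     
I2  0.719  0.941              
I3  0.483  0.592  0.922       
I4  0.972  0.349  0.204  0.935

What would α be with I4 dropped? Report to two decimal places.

α = 0.71

Remaining items: I1, I2, I3 (k = 3).
Σσ²ᵢ = 2.155 + 0.941 + 0.922 = 4.018
total variance = 4.018 + 2 × 1.794 = 7.606
α (item deleted) = (3/2)·(1 − 4.018/7.606) = 0.71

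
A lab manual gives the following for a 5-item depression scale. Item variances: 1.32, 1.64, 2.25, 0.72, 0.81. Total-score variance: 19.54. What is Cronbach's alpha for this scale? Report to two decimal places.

α = 0.82

ΣVar(i) = 1.32 + 1.64 + 2.25 + 0.72 + 0.81 = 6.74
α = (k/(k−1))·(1 − ΣVar(i)/σ²_T) = (5/4)·(1 − 6.74/19.54) = 0.82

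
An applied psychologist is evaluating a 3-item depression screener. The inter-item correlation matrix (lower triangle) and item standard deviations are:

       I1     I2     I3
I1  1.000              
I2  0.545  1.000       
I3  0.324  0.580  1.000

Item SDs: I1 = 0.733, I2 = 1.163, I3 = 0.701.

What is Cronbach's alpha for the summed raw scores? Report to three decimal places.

α = 0.722

Σσ²ᵢ = 0.733² + 1.163² + 0.701² = 2.3813
Covariances σ_ij = r_ij · s_i · s_j:
  σ(I1,I2) = 0.545 × 0.733 × 1.163 = 0.4646
  σ(I1,I3) = 0.324 × 0.733 × 0.701 = 0.1665
  σ(I2,I3) = 0.580 × 1.163 × 0.701 = 0.4729
σ²_T = Σσ²ᵢ + 2·Σσ_ij = 2.3813 + 2 × 1.1040 = 4.5893
α = (3/2)·(1 − 2.3813/4.5893) = 0.722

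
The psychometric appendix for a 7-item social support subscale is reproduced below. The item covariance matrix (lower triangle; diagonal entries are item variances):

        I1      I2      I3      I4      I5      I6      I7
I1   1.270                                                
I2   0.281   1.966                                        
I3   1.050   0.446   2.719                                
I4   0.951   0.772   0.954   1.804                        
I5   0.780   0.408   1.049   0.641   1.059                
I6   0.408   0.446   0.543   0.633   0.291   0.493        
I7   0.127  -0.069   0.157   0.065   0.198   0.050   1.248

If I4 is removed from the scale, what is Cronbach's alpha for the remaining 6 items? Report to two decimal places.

Cronbach's alpha = 0.70

Remaining items: I1, I2, I3, I5, I6, I7 (k = 6).
Σσᵢ² = 1.270 + 1.966 + 2.719 + 1.059 + 0.493 + 1.248 = 8.755
σ²_T = 8.755 + 2 × 6.165 = 21.085
α (item deleted) = (6/5)·(1 − 8.755/21.085) = 0.70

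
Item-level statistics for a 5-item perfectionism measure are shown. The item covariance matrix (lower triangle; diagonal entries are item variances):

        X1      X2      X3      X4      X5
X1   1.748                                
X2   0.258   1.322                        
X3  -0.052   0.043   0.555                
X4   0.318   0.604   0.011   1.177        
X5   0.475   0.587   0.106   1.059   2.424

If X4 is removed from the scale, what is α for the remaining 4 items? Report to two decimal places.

α = 0.43

Remaining items: X1, X2, X3, X5 (k = 4).
Σσ²ᵢ = 1.748 + 1.322 + 0.555 + 2.424 = 6.049
σ²_total = 6.049 + 2 × 1.417 = 8.883
α (item deleted) = (4/3)·(1 − 6.049/8.883) = 0.43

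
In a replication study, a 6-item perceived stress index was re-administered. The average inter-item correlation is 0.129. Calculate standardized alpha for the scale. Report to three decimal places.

Standardized α = k·r̄ / (1 + (k−1)·r̄) = 6 × 0.129 / (1 + 5 × 0.129)
  = 0.7740 / 1.6450 = 0.471

standardized alpha = 0.471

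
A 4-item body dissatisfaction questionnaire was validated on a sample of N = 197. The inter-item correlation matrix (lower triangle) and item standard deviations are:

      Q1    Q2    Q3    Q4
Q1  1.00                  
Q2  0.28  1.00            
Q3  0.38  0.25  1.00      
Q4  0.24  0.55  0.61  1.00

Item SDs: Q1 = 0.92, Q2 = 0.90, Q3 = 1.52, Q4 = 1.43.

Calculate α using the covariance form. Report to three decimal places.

α = 0.713

Σσ²ᵢ = 0.92² + 0.90² + 1.52² + 1.43² = 6.0117
Covariances σ_ij = r_ij · s_i · s_j:
  σ(Q1,Q2) = 0.28 × 0.92 × 0.90 = 0.2318
  σ(Q1,Q3) = 0.38 × 0.92 × 1.52 = 0.5314
  σ(Q1,Q4) = 0.24 × 0.92 × 1.43 = 0.3157
  σ(Q2,Q3) = 0.25 × 0.90 × 1.52 = 0.3420
  σ(Q2,Q4) = 0.55 × 0.90 × 1.43 = 0.7079
  σ(Q3,Q4) = 0.61 × 1.52 × 1.43 = 1.3259
σ²_T = Σσ²ᵢ + 2·Σσ_ij = 6.0117 + 2 × 3.4547 = 12.9211
α = (4/3)·(1 − 6.0117/12.9211) = 0.713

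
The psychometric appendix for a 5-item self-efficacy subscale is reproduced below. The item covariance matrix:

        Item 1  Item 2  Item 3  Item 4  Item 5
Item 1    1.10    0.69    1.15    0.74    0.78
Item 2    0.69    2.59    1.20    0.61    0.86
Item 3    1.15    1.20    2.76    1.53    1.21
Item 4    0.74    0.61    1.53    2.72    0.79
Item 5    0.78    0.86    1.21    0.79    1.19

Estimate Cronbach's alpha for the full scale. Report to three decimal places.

α = 0.811

sum of item variances = 1.10 + 2.59 + 2.76 + 2.72 + 1.19 = 10.36
Sum of off-diagonal covariances = 9.56
σ²_T = 10.36 + 2 × 9.56 = 29.48
α = (k/(k−1))·(1 − sum of item variances/σ²_T) = (5/4)·(1 − 10.36/29.48) = 0.811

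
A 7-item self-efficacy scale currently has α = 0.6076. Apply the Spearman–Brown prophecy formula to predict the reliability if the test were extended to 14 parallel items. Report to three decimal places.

Length factor m = 14/7 = 2.0000
α' = m·α / (1 + (m−1)·α)
   = 14/7 × 0.6076 / (1 + (14/7 − 1) × 0.6076)
   = 1.2152 / 1.6076 = 0.756

predicted reliability = 0.756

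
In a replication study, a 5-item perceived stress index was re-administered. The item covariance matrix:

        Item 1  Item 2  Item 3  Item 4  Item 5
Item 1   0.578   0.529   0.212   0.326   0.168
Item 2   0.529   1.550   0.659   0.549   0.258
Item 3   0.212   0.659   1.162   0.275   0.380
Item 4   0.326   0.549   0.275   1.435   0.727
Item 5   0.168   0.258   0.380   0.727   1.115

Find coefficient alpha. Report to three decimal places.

Σσ²ᵢ = 0.578 + 1.550 + 1.162 + 1.435 + 1.115 = 5.840
Σ_{i<j} σ_ij = 4.083
σ²_total = 5.840 + 2 × 4.083 = 14.006
α = (k/(k−1))·(1 − Σσ²ᵢ/σ²_total) = (5/4)·(1 − 5.840/14.006) = 0.729

coefficient alpha = 0.729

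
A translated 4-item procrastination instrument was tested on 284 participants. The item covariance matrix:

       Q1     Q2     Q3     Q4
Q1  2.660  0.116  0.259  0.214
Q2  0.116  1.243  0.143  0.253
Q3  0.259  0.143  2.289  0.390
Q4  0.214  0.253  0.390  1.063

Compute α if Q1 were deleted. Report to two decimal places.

Remaining items: Q2, Q3, Q4 (k = 3).
Σσ²ᵢ = 1.243 + 2.289 + 1.063 = 4.595
total variance = 4.595 + 2 × 0.786 = 6.167
α (item deleted) = (3/2)·(1 − 4.595/6.167) = 0.38

α = 0.38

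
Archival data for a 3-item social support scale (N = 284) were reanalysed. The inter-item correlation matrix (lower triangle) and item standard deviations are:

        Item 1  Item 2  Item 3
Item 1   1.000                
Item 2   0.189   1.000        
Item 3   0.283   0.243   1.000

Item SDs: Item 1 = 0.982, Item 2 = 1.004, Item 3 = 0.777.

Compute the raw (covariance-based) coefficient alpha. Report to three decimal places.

α = 0.472

Σσ²ᵢ = 0.982² + 1.004² + 0.777² = 2.5761
Covariances σ_ij = r_ij · s_i · s_j:
  σ(Item 1,Item 2) = 0.189 × 0.982 × 1.004 = 0.1863
  σ(Item 1,Item 3) = 0.283 × 0.982 × 0.777 = 0.2159
  σ(Item 2,Item 3) = 0.243 × 1.004 × 0.777 = 0.1896
σ²_T = Σσ²ᵢ + 2·Σσ_ij = 2.5761 + 2 × 0.5918 = 3.7597
α = (3/2)·(1 − 2.5761/3.7597) = 0.472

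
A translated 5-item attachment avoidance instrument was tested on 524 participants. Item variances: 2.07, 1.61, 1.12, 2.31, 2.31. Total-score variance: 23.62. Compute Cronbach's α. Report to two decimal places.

Σσᵢ² = 2.07 + 1.61 + 1.12 + 2.31 + 2.31 = 9.42
α = (k/(k−1))·(1 − Σσᵢ²/total variance) = (5/4)·(1 − 9.42/23.62) = 0.75

Cronbach's α = 0.75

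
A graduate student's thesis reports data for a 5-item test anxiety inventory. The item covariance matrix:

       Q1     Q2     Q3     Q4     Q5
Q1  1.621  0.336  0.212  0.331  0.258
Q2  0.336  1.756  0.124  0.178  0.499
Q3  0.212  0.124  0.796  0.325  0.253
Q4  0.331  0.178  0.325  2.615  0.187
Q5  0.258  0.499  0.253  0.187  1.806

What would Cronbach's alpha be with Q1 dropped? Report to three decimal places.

Cronbach's alpha = 0.413

Remaining items: Q2, Q3, Q4, Q5 (k = 4).
ΣVar(i) = 1.756 + 0.796 + 2.615 + 1.806 = 6.973
σ²_total = 6.973 + 2 × 1.566 = 10.105
α (item deleted) = (4/3)·(1 − 6.973/10.105) = 0.413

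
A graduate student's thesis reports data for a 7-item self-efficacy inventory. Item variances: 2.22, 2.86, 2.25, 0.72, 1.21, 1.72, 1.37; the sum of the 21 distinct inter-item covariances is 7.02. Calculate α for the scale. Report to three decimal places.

sum of item variances = 2.22 + 2.86 + 2.25 + 0.72 + 1.21 + 1.72 + 1.37 = 12.35
Sum of distinct covariances = 7.02
Var(T) = sum of item variances + 2·Σcov = 12.35 + 2 × 7.02 = 26.39
α = (7/6)·(1 − 12.35/26.39) = 0.621

α = 0.621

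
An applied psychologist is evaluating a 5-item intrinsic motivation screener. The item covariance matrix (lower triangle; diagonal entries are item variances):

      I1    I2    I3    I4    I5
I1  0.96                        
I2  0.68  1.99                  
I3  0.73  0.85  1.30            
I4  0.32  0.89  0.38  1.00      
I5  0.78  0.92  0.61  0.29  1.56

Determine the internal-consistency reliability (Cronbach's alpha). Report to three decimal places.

ΣVar(i) = 0.96 + 1.99 + 1.30 + 1.00 + 1.56 = 6.81
Σ_{i<j} σ_ij = 6.45
Var(T) = 6.81 + 2 × 6.45 = 19.71
α = (k/(k−1))·(1 − ΣVar(i)/Var(T)) = (5/4)·(1 − 6.81/19.71) = 0.818

α = 0.818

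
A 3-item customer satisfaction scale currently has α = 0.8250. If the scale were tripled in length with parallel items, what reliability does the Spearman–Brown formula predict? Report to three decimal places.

predicted reliability = 0.934

Length factor m = 3
α' = m·α / (1 + (m−1)·α)
   = 3 × 0.8250 / (1 + (3 − 1) × 0.8250)
   = 2.4750 / 2.6500 = 0.934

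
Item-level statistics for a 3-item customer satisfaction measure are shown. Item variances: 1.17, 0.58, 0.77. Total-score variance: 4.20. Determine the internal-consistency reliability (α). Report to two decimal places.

sum of item variances = 1.17 + 0.58 + 0.77 = 2.52
α = (k/(k−1))·(1 − sum of item variances/total variance) = (3/2)·(1 − 2.52/4.20) = 0.60

α = 0.60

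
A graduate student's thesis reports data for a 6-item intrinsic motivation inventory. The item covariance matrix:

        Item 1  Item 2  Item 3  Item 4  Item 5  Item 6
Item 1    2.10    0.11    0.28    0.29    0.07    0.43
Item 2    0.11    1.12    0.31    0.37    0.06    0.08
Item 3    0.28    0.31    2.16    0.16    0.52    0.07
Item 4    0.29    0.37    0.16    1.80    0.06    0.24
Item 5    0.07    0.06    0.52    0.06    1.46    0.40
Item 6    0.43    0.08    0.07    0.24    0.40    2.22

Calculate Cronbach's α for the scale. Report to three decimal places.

sum of item variances = 2.10 + 1.12 + 2.16 + 1.80 + 1.46 + 2.22 = 10.86
Sum of the distinct covariances = 3.45
total variance = 10.86 + 2 × 3.45 = 17.76
α = (k/(k−1))·(1 − sum of item variances/total variance) = (6/5)·(1 − 10.86/17.76) = 0.466

Cronbach's α = 0.466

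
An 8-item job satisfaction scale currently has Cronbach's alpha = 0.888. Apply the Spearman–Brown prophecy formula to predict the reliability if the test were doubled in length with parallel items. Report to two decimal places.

predicted reliability = 0.94

Length factor m = 2
α' = m·α / (1 + (m−1)·α)
   = 2 × 0.888 / (1 + (2 − 1) × 0.888)
   = 1.7760 / 1.8880 = 0.94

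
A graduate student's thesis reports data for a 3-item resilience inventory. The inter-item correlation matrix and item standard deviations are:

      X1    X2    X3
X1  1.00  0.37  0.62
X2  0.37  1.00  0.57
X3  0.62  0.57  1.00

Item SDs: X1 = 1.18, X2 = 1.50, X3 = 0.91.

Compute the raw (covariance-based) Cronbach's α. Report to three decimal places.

Σσ²ᵢ = 1.18² + 1.50² + 0.91² = 4.4705
Covariances σ_ij = r_ij · s_i · s_j:
  σ(X1,X2) = 0.37 × 1.18 × 1.50 = 0.6549
  σ(X1,X3) = 0.62 × 1.18 × 0.91 = 0.6658
  σ(X2,X3) = 0.57 × 1.50 × 0.91 = 0.7781
σ²_T = Σσ²ᵢ + 2·Σσ_ij = 4.4705 + 2 × 2.0988 = 8.6681
α = (3/2)·(1 − 4.4705/8.6681) = 0.726

α = 0.726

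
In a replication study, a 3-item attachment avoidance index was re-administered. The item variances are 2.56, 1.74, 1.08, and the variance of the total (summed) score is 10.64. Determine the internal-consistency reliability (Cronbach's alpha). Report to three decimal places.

α = 0.742

sum of item variances = 2.56 + 1.74 + 1.08 = 5.38
α = (k/(k−1))·(1 − sum of item variances/σ²_total) = (3/2)·(1 − 5.38/10.64) = 0.742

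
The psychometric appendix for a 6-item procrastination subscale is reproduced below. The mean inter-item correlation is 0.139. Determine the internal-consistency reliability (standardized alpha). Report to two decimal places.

standardized alpha = 0.49

Standardized α = k·r̄ / (1 + (k−1)·r̄) = 6 × 0.139 / (1 + 5 × 0.139)
  = 0.8340 / 1.6950 = 0.49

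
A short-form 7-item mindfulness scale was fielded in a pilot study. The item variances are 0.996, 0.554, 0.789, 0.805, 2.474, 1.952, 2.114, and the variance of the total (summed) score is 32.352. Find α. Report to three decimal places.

Σσ²ᵢ = 0.996 + 0.554 + 0.789 + 0.805 + 2.474 + 1.952 + 2.114 = 9.684
α = (k/(k−1))·(1 − Σσ²ᵢ/σ²_total) = (7/6)·(1 − 9.684/32.352) = 0.817

α = 0.817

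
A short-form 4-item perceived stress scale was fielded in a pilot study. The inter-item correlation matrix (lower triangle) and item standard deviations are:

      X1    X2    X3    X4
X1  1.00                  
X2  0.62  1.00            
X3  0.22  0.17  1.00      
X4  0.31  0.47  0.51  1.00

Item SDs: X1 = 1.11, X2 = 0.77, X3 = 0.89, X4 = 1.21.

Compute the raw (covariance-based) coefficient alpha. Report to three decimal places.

Σσ²ᵢ = 1.11² + 0.77² + 0.89² + 1.21² = 4.0812
Covariances σ_ij = r_ij · s_i · s_j:
  σ(X1,X2) = 0.62 × 1.11 × 0.77 = 0.5299
  σ(X1,X3) = 0.22 × 1.11 × 0.89 = 0.2173
  σ(X1,X4) = 0.31 × 1.11 × 1.21 = 0.4164
  σ(X2,X3) = 0.17 × 0.77 × 0.89 = 0.1165
  σ(X2,X4) = 0.47 × 0.77 × 1.21 = 0.4379
  σ(X3,X4) = 0.51 × 0.89 × 1.21 = 0.5492
σ²_T = Σσ²ᵢ + 2·Σσ_ij = 4.0812 + 2 × 2.2672 = 8.6156
α = (4/3)·(1 − 4.0812/8.6156) = 0.702

α = 0.702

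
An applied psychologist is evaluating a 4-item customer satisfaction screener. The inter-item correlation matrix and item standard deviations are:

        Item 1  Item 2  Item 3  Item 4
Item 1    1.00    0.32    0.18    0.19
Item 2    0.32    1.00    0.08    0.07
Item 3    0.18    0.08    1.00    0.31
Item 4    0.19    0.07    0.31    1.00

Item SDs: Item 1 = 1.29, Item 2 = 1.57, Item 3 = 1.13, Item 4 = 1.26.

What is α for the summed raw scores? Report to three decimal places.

α = 0.476

Σσ²ᵢ = 1.29² + 1.57² + 1.13² + 1.26² = 6.9935
Covariances σ_ij = r_ij · s_i · s_j:
  σ(Item 1,Item 2) = 0.32 × 1.29 × 1.57 = 0.6481
  σ(Item 1,Item 3) = 0.18 × 1.29 × 1.13 = 0.2624
  σ(Item 1,Item 4) = 0.19 × 1.29 × 1.26 = 0.3088
  σ(Item 2,Item 3) = 0.08 × 1.57 × 1.13 = 0.1419
  σ(Item 2,Item 4) = 0.07 × 1.57 × 1.26 = 0.1385
  σ(Item 3,Item 4) = 0.31 × 1.13 × 1.26 = 0.4414
σ²_T = Σσ²ᵢ + 2·Σσ_ij = 6.9935 + 2 × 1.9411 = 10.8757
α = (4/3)·(1 − 6.9935/10.8757) = 0.476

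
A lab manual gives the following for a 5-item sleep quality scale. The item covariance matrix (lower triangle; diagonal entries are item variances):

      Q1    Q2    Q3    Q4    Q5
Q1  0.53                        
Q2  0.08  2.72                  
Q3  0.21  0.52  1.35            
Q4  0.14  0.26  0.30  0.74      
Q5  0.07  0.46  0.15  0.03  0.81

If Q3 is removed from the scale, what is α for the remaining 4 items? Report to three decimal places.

Remaining items: Q1, Q2, Q4, Q5 (k = 4).
Σσ²ᵢ = 0.53 + 2.72 + 0.74 + 0.81 = 4.80
σ²_total = 4.80 + 2 × 1.04 = 6.88
α (item deleted) = (4/3)·(1 − 4.80/6.88) = 0.403

α = 0.403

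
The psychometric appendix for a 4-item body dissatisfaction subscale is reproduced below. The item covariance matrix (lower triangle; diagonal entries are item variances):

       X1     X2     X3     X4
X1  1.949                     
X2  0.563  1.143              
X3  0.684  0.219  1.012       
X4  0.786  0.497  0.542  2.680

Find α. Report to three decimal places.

sum of item variances = 1.949 + 1.143 + 1.012 + 2.680 = 6.784
Sum of off-diagonal covariances = 3.291
total variance = 6.784 + 2 × 3.291 = 13.366
α = (k/(k−1))·(1 − sum of item variances/total variance) = (4/3)·(1 − 6.784/13.366) = 0.657

α = 0.657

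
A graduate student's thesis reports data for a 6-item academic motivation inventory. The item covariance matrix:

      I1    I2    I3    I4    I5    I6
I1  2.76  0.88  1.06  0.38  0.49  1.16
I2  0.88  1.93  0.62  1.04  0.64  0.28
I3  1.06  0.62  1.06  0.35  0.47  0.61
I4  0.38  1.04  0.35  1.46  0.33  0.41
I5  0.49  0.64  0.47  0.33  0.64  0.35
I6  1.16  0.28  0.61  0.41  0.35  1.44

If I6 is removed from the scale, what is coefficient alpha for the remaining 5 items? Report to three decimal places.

Remaining items: I1, I2, I3, I4, I5 (k = 5).
Σσ²ᵢ = 2.76 + 1.93 + 1.06 + 1.46 + 0.64 = 7.85
σ²_total = 7.85 + 2 × 6.26 = 20.37
α (item deleted) = (5/4)·(1 − 7.85/20.37) = 0.768

α = 0.768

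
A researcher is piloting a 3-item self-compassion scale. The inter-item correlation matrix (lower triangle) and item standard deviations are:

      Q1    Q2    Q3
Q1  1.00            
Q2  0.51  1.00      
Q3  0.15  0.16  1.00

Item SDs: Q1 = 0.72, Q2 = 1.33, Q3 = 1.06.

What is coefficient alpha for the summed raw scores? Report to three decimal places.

α = 0.490

Σσ²ᵢ = 0.72² + 1.33² + 1.06² = 3.4109
Covariances σ_ij = r_ij · s_i · s_j:
  σ(Q1,Q2) = 0.51 × 0.72 × 1.33 = 0.4884
  σ(Q1,Q3) = 0.15 × 0.72 × 1.06 = 0.1145
  σ(Q2,Q3) = 0.16 × 1.33 × 1.06 = 0.2256
σ²_T = Σσ²ᵢ + 2·Σσ_ij = 3.4109 + 2 × 0.8285 = 5.0679
α = (3/2)·(1 − 3.4109/5.0679) = 0.490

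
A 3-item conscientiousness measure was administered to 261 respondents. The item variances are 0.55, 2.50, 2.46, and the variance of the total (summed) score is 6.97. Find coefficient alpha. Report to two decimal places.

α = 0.31

Σσᵢ² = 0.55 + 2.50 + 2.46 = 5.51
α = (k/(k−1))·(1 − Σσᵢ²/σ²_total) = (3/2)·(1 − 5.51/6.97) = 0.31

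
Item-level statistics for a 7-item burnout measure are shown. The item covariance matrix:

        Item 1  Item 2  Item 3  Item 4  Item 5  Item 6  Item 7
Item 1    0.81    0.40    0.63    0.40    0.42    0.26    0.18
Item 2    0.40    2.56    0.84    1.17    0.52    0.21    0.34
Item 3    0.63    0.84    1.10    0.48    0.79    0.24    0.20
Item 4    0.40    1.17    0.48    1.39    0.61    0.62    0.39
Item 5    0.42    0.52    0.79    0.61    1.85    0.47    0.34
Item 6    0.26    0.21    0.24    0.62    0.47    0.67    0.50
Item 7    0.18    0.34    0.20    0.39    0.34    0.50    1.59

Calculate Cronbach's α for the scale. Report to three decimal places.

Σσᵢ² = 0.81 + 2.56 + 1.10 + 1.39 + 1.85 + 0.67 + 1.59 = 9.97
Sum of off-diagonal covariances = 10.01
σ²_total = 9.97 + 2 × 10.01 = 29.99
α = (k/(k−1))·(1 − Σσᵢ²/σ²_total) = (7/6)·(1 − 9.97/29.99) = 0.779

Cronbach's α = 0.779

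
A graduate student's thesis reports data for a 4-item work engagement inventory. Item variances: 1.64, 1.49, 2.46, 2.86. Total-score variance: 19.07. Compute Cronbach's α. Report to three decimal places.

Cronbach's α = 0.743

Σσ²ᵢ = 1.64 + 1.49 + 2.46 + 2.86 = 8.45
α = (k/(k−1))·(1 − Σσ²ᵢ/Var(T)) = (4/3)·(1 − 8.45/19.07) = 0.743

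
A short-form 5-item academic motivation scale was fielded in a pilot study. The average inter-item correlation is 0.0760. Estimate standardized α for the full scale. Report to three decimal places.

standardized α = 0.291

Standardized α = k·r̄ / (1 + (k−1)·r̄) = 5 × 0.0760 / (1 + 4 × 0.0760)
  = 0.3800 / 1.3040 = 0.291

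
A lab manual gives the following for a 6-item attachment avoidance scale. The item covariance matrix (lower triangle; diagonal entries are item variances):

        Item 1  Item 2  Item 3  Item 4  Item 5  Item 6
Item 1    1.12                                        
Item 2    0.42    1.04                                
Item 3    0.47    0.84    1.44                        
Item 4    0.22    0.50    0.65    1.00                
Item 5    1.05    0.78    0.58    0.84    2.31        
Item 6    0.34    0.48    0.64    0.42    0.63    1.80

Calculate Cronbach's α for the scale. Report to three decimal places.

Σσ²ᵢ = 1.12 + 1.04 + 1.44 + 1.00 + 2.31 + 1.80 = 8.71
Σ_{i<j} σ_ij = 8.86
Var(T) = 8.71 + 2 × 8.86 = 26.43
α = (k/(k−1))·(1 − Σσ²ᵢ/Var(T)) = (6/5)·(1 − 8.71/26.43) = 0.805

α = 0.805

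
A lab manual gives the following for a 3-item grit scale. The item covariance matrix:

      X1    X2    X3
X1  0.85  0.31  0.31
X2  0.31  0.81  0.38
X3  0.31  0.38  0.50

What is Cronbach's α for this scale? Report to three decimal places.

α = 0.721

Σσᵢ² = 0.85 + 0.81 + 0.50 = 2.16
Sum of off-diagonal covariances = 1.00
Var(T) = 2.16 + 2 × 1.00 = 4.16
α = (k/(k−1))·(1 − Σσᵢ²/Var(T)) = (3/2)·(1 − 2.16/4.16) = 0.721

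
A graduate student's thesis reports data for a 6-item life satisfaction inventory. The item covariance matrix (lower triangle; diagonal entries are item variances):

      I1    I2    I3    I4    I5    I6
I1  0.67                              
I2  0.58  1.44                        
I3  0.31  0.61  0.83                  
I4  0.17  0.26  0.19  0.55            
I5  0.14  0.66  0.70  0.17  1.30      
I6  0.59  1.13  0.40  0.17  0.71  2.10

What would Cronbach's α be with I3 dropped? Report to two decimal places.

Cronbach's α = 0.75

Remaining items: I1, I2, I4, I5, I6 (k = 5).
Σσ²ᵢ = 0.67 + 1.44 + 0.55 + 1.30 + 2.10 = 6.06
total variance = 6.06 + 2 × 4.58 = 15.22
α (item deleted) = (5/4)·(1 − 6.06/15.22) = 0.75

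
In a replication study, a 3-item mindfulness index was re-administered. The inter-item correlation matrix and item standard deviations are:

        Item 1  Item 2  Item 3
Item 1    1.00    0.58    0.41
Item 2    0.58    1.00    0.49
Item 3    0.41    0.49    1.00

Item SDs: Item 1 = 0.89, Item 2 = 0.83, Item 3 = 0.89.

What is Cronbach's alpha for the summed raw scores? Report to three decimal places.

α = 0.743

Σσ²ᵢ = 0.89² + 0.83² + 0.89² = 2.2731
Covariances σ_ij = r_ij · s_i · s_j:
  σ(Item 1,Item 2) = 0.58 × 0.89 × 0.83 = 0.4284
  σ(Item 1,Item 3) = 0.41 × 0.89 × 0.89 = 0.3248
  σ(Item 2,Item 3) = 0.49 × 0.83 × 0.89 = 0.3620
σ²_T = Σσ²ᵢ + 2·Σσ_ij = 2.2731 + 2 × 1.1152 = 4.5035
α = (3/2)·(1 − 2.2731/4.5035) = 0.743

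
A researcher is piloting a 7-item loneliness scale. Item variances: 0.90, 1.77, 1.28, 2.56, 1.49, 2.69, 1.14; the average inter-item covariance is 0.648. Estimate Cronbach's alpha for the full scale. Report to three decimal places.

Σσ²ᵢ = 0.90 + 1.77 + 1.28 + 2.56 + 1.49 + 2.69 + 1.14 = 11.83
Sum of the 21 distinct covariances = 21 × 0.648 = 13.608
total variance = Σσ²ᵢ + 2·Σcov = 11.83 + 2 × 13.608 = 39.046
α = (7/6)·(1 − 11.83/39.046) = 0.813

α = 0.813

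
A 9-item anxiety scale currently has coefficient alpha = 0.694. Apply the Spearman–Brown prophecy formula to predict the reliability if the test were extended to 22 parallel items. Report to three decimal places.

predicted reliability = 0.847

Length factor m = 22/9 = 2.4444
α' = m·α / (1 + (m−1)·α)
   = 22/9 × 0.694 / (1 + (22/9 − 1) × 0.694)
   = 1.6964 / 2.0024 = 0.847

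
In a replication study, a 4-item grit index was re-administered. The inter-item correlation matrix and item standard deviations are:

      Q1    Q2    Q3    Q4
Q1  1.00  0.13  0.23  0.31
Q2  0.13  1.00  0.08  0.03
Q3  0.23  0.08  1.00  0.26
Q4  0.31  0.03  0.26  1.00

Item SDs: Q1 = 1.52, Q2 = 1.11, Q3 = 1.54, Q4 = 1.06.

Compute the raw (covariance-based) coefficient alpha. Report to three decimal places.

α = 0.460

Σσ²ᵢ = 1.52² + 1.11² + 1.54² + 1.06² = 7.0377
Covariances σ_ij = r_ij · s_i · s_j:
  σ(Q1,Q2) = 0.13 × 1.52 × 1.11 = 0.2193
  σ(Q1,Q3) = 0.23 × 1.52 × 1.54 = 0.5384
  σ(Q1,Q4) = 0.31 × 1.52 × 1.06 = 0.4995
  σ(Q2,Q3) = 0.08 × 1.11 × 1.54 = 0.1368
  σ(Q2,Q4) = 0.03 × 1.11 × 1.06 = 0.0353
  σ(Q3,Q4) = 0.26 × 1.54 × 1.06 = 0.4244
σ²_T = Σσ²ᵢ + 2·Σσ_ij = 7.0377 + 2 × 1.8537 = 10.7451
α = (4/3)·(1 − 7.0377/10.7451) = 0.460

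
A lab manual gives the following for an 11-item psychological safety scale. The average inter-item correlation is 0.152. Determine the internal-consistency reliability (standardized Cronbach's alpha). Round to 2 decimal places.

standardized Cronbach's alpha = 0.66

Standardized α = k·r̄ / (1 + (k−1)·r̄) = 11 × 0.152 / (1 + 10 × 0.152)
  = 1.6720 / 2.5200 = 0.66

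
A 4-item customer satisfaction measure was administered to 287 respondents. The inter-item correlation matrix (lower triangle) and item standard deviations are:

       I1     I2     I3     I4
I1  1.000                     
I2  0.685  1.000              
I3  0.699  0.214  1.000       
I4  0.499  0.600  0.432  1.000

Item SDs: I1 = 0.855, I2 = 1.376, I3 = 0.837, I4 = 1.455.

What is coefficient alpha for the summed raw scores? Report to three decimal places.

α = 0.785

Σσ²ᵢ = 0.855² + 1.376² + 0.837² + 1.455² = 5.4420
Covariances σ_ij = r_ij · s_i · s_j:
  σ(I1,I2) = 0.685 × 0.855 × 1.376 = 0.8059
  σ(I1,I3) = 0.699 × 0.855 × 0.837 = 0.5002
  σ(I1,I4) = 0.499 × 0.855 × 1.455 = 0.6208
  σ(I2,I3) = 0.214 × 1.376 × 0.837 = 0.2465
  σ(I2,I4) = 0.600 × 1.376 × 1.455 = 1.2012
  σ(I3,I4) = 0.432 × 0.837 × 1.455 = 0.5261
σ²_T = Σσ²ᵢ + 2·Σσ_ij = 5.4420 + 2 × 3.9007 = 13.2434
α = (4/3)·(1 − 5.4420/13.2434) = 0.785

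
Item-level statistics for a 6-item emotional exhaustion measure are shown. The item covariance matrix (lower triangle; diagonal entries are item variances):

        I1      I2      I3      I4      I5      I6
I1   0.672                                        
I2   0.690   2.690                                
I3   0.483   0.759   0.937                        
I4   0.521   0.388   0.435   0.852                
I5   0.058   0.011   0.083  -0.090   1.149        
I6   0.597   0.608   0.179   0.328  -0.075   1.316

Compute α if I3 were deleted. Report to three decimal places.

Remaining items: I1, I2, I4, I5, I6 (k = 5).
Σσ²ᵢ = 0.672 + 2.690 + 0.852 + 1.149 + 1.316 = 6.679
σ²_total = 6.679 + 2 × 3.036 = 12.751
α (item deleted) = (5/4)·(1 − 6.679/12.751) = 0.595

α = 0.595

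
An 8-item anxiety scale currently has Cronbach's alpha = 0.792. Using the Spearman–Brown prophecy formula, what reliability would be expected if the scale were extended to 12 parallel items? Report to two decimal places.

predicted reliability = 0.85

Length factor m = 12/8 = 1.5000
α' = m·α / (1 + (m−1)·α)
   = 12/8 × 0.792 / (1 + (12/8 − 1) × 0.792)
   = 1.1880 / 1.3960 = 0.85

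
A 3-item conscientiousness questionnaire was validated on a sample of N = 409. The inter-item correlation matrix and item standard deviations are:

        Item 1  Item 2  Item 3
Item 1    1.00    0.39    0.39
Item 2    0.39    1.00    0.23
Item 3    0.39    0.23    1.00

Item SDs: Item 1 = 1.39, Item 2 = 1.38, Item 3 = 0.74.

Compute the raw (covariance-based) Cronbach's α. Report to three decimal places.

Cronbach's α = 0.581

Σσ²ᵢ = 1.39² + 1.38² + 0.74² = 4.3841
Covariances σ_ij = r_ij · s_i · s_j:
  σ(Item 1,Item 2) = 0.39 × 1.39 × 1.38 = 0.7481
  σ(Item 1,Item 3) = 0.39 × 1.39 × 0.74 = 0.4012
  σ(Item 2,Item 3) = 0.23 × 1.38 × 0.74 = 0.2349
σ²_T = Σσ²ᵢ + 2·Σσ_ij = 4.3841 + 2 × 1.3842 = 7.1525
α = (3/2)·(1 − 4.3841/7.1525) = 0.581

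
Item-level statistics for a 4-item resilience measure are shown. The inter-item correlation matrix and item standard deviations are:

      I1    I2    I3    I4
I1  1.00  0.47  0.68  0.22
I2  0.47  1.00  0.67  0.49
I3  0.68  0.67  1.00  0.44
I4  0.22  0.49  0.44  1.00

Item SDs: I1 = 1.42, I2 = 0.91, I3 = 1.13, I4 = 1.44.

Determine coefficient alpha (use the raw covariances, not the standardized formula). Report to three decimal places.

α = 0.767

Σσ²ᵢ = 1.42² + 0.91² + 1.13² + 1.44² = 6.1950
Covariances σ_ij = r_ij · s_i · s_j:
  σ(I1,I2) = 0.47 × 1.42 × 0.91 = 0.6073
  σ(I1,I3) = 0.68 × 1.42 × 1.13 = 1.0911
  σ(I1,I4) = 0.22 × 1.42 × 1.44 = 0.4499
  σ(I2,I3) = 0.67 × 0.91 × 1.13 = 0.6890
  σ(I2,I4) = 0.49 × 0.91 × 1.44 = 0.6421
  σ(I3,I4) = 0.44 × 1.13 × 1.44 = 0.7160
σ²_T = Σσ²ᵢ + 2·Σσ_ij = 6.1950 + 2 × 4.1954 = 14.5858
α = (4/3)·(1 − 6.1950/14.5858) = 0.767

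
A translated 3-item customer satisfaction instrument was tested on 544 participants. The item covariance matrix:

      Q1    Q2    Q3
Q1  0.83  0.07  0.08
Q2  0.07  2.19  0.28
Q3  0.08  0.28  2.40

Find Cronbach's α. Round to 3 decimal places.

α = 0.205

Σσ²ᵢ = 0.83 + 2.19 + 2.40 = 5.42
Σ_{i<j} σ_ij = 0.43
total variance = 5.42 + 2 × 0.43 = 6.28
α = (k/(k−1))·(1 − Σσ²ᵢ/total variance) = (3/2)·(1 − 5.42/6.28) = 0.205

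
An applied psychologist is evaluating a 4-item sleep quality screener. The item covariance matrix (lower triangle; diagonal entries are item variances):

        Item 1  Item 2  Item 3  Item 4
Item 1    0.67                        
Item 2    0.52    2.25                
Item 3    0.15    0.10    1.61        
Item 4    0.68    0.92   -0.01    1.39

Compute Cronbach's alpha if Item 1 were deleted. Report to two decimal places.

α = 0.42

Remaining items: Item 2, Item 3, Item 4 (k = 3).
sum of item variances = 2.25 + 1.61 + 1.39 = 5.25
Var(T) = 5.25 + 2 × 1.01 = 7.27
α (item deleted) = (3/2)·(1 − 5.25/7.27) = 0.42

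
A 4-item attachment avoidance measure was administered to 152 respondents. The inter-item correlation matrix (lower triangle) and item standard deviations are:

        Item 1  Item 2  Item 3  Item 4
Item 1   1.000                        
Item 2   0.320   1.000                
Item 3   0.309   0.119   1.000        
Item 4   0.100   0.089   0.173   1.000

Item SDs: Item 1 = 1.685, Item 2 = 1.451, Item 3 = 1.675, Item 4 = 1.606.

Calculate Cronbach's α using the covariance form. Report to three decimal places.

Σσ²ᵢ = 1.685² + 1.451² + 1.675² + 1.606² = 10.3295
Covariances σ_ij = r_ij · s_i · s_j:
  σ(Item 1,Item 2) = 0.320 × 1.685 × 1.451 = 0.7824
  σ(Item 1,Item 3) = 0.309 × 1.685 × 1.675 = 0.8721
  σ(Item 1,Item 4) = 0.100 × 1.685 × 1.606 = 0.2706
  σ(Item 2,Item 3) = 0.119 × 1.451 × 1.675 = 0.2892
  σ(Item 2,Item 4) = 0.089 × 1.451 × 1.606 = 0.2074
  σ(Item 3,Item 4) = 0.173 × 1.675 × 1.606 = 0.4654
σ²_T = Σσ²ᵢ + 2·Σσ_ij = 10.3295 + 2 × 2.8871 = 16.1037
α = (4/3)·(1 − 10.3295/16.1037) = 0.478

α = 0.478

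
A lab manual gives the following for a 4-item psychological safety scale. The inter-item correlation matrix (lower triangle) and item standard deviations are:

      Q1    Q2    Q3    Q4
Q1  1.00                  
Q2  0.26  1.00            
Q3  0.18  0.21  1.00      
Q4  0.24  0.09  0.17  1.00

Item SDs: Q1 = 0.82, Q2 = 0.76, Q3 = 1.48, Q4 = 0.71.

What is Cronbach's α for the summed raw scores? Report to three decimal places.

Cronbach's α = 0.444

Σσ²ᵢ = 0.82² + 0.76² + 1.48² + 0.71² = 3.9445
Covariances σ_ij = r_ij · s_i · s_j:
  σ(Q1,Q2) = 0.26 × 0.82 × 0.76 = 0.1620
  σ(Q1,Q3) = 0.18 × 0.82 × 1.48 = 0.2184
  σ(Q1,Q4) = 0.24 × 0.82 × 0.71 = 0.1397
  σ(Q2,Q3) = 0.21 × 0.76 × 1.48 = 0.2362
  σ(Q2,Q4) = 0.09 × 0.76 × 0.71 = 0.0486
  σ(Q3,Q4) = 0.17 × 1.48 × 0.71 = 0.1786
σ²_T = Σσ²ᵢ + 2·Σσ_ij = 3.9445 + 2 × 0.9835 = 5.9115
α = (4/3)·(1 − 3.9445/5.9115) = 0.444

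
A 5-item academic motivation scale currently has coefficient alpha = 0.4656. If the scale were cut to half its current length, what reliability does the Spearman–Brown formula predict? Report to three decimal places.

Length factor m = 1/2
α' = m·α / (1 − (1−m)·α)
   = 1/2 × 0.4656 / (1 − (1 − 1/2) × 0.4656)
   = 0.2328 / 0.7672 = 0.303

predicted reliability = 0.303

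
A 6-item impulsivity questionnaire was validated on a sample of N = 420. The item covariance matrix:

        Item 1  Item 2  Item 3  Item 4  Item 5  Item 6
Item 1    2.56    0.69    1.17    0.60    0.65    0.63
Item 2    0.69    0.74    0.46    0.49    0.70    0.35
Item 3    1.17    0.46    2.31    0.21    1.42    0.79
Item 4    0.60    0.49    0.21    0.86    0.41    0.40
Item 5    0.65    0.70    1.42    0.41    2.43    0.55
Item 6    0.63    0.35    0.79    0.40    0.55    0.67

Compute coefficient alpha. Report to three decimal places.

ΣVar(i) = 2.56 + 0.74 + 2.31 + 0.86 + 2.43 + 0.67 = 9.57
Sum of off-diagonal covariances = 9.52
σ²_T = 9.57 + 2 × 9.52 = 28.61
α = (k/(k−1))·(1 − ΣVar(i)/σ²_T) = (6/5)·(1 − 9.57/28.61) = 0.799

α = 0.799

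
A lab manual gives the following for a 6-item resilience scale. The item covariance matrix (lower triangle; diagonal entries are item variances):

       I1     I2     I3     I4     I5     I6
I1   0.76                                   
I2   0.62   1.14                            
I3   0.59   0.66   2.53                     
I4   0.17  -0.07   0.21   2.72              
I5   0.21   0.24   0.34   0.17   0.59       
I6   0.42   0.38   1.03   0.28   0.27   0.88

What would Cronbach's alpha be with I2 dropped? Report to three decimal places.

Cronbach's alpha = 0.621

Remaining items: I1, I3, I4, I5, I6 (k = 5).
ΣVar(i) = 0.76 + 2.53 + 2.72 + 0.59 + 0.88 = 7.48
Var(T) = 7.48 + 2 × 3.69 = 14.86
α (item deleted) = (5/4)·(1 − 7.48/14.86) = 0.621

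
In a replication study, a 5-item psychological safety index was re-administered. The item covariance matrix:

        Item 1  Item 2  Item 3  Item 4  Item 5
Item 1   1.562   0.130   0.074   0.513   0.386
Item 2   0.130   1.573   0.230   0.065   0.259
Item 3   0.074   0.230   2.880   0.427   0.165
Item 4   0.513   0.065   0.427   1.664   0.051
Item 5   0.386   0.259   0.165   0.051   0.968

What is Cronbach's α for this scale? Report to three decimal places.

Σσᵢ² = 1.562 + 1.573 + 2.880 + 1.664 + 0.968 = 8.647
Σ_{i<j} σ_ij = 2.300
Var(T) = 8.647 + 2 × 2.300 = 13.247
α = (k/(k−1))·(1 − Σσᵢ²/Var(T)) = (5/4)·(1 − 8.647/13.247) = 0.434

Cronbach's α = 0.434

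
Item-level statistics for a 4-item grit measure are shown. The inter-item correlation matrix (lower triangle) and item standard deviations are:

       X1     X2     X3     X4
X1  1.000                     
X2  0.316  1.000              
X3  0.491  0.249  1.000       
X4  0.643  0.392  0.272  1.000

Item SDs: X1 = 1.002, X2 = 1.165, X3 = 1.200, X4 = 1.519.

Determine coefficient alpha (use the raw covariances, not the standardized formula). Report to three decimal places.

coefficient alpha = 0.710

Σσ²ᵢ = 1.002² + 1.165² + 1.200² + 1.519² = 6.1086
Covariances σ_ij = r_ij · s_i · s_j:
  σ(X1,X2) = 0.316 × 1.002 × 1.165 = 0.3689
  σ(X1,X3) = 0.491 × 1.002 × 1.200 = 0.5904
  σ(X1,X4) = 0.643 × 1.002 × 1.519 = 0.9787
  σ(X2,X3) = 0.249 × 1.165 × 1.200 = 0.3481
  σ(X2,X4) = 0.392 × 1.165 × 1.519 = 0.6937
  σ(X3,X4) = 0.272 × 1.200 × 1.519 = 0.4958
σ²_T = Σσ²ᵢ + 2·Σσ_ij = 6.1086 + 2 × 3.4756 = 13.0598
α = (4/3)·(1 − 6.1086/13.0598) = 0.710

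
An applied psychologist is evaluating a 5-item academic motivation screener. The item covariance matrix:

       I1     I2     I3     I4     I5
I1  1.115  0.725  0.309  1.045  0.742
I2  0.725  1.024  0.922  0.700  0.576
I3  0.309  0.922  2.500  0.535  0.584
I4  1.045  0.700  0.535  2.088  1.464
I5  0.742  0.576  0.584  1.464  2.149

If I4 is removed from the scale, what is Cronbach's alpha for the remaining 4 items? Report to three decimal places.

α = 0.709

Remaining items: I1, I2, I3, I5 (k = 4).
Σσᵢ² = 1.115 + 1.024 + 2.500 + 2.149 = 6.788
total variance = 6.788 + 2 × 3.858 = 14.504
α (item deleted) = (4/3)·(1 − 6.788/14.504) = 0.709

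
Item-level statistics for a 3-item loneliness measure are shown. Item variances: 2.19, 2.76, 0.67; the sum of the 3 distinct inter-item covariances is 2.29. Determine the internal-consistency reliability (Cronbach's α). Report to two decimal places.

ΣVar(i) = 2.19 + 2.76 + 0.67 = 5.62
Sum of distinct covariances = 2.29
Var(T) = ΣVar(i) + 2·Σcov = 5.62 + 2 × 2.29 = 10.20
α = (3/2)·(1 − 5.62/10.20) = 0.67

Cronbach's α = 0.67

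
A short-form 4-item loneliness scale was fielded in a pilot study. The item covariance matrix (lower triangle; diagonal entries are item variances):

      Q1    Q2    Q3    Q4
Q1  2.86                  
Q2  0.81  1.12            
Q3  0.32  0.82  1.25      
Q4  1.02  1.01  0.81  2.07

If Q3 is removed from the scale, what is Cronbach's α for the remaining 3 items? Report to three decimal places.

Cronbach's α = 0.726

Remaining items: Q1, Q2, Q4 (k = 3).
Σσᵢ² = 2.86 + 1.12 + 2.07 = 6.05
σ²_T = 6.05 + 2 × 2.84 = 11.73
α (item deleted) = (3/2)·(1 − 6.05/11.73) = 0.726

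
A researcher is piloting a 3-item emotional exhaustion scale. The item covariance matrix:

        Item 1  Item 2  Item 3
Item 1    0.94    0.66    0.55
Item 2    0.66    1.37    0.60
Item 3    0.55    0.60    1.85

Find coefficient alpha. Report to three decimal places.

Σσ²ᵢ = 0.94 + 1.37 + 1.85 = 4.16
Σ_{i<j} σ_ij = 1.81
Var(T) = 4.16 + 2 × 1.81 = 7.78
α = (k/(k−1))·(1 − Σσ²ᵢ/Var(T)) = (3/2)·(1 − 4.16/7.78) = 0.698

coefficient alpha = 0.698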